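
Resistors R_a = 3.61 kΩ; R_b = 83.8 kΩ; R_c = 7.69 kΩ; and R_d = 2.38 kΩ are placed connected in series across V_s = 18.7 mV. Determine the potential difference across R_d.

V ≈ 0.457 mV

Series total: ΣR = 3.61 + 83.8 + 7.69 + 2.38 = 97.48 kΩ.
By the voltage-divider rule, V = 18.7 × 2.380/97.48 = 0.4566 mV.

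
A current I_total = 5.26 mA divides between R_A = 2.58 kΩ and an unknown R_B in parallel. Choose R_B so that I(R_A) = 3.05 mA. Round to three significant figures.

R_B ≈ 3.56 kΩ

Two-branch current divider: I_A = I_total · R_B/(R_A + R_B).
3.05/5.26 = R_B/(R_A + R_B) → R_B = R_A · (0.5798)/(1 − 0.5798) = 2.58 × 1.380 = 3.561 kΩ.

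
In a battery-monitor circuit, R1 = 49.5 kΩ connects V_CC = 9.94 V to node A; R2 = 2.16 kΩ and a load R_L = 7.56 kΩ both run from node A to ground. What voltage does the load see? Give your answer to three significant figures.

V_out ≈ 0.326 V

First combine the lower leg with the load: R2 ‖ R_L = 1.680 kΩ.
Voltage divider with the loaded lower leg: V_out = 9.94 × 1.680/(49.5 + 1.680) = 9.94 × 0.03283 = 0.3263 V.
(Unloaded it would be 0.416 V; the load pulls it down.)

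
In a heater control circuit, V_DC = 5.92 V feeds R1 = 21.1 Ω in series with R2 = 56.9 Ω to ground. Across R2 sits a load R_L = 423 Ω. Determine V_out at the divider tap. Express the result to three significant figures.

V_out ≈ 4.17 V

First combine the lower leg with the load: R2 ‖ R_L = 50.15 Ω.
Then V_out = V_DC · R2'/(R1 + R2') = 5.92 × 50.15/71.25 = 4.167 V.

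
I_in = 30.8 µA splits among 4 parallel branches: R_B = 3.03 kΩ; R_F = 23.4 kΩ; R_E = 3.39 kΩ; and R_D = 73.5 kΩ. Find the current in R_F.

Total conductance ΣG = 1/3.03 + 1/23.4 + 1/3.39 + 1/73.5 = 0.6814 (units of 1/kΩ).
R_F takes the fraction G_k/ΣG = 0.04274/0.6814 = 0.06272, so I = 30.8 × 0.06272 = 1.932 µA.

I ≈ 1.93 µA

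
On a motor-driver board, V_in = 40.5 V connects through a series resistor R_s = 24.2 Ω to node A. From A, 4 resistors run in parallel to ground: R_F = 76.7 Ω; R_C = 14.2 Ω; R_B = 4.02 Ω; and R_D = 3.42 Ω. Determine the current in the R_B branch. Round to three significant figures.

Parallel bank: R_p = 1/(1/76.7 + 1/14.2 + 1/4.02 + 1/3.42) = 1.601 Ω.
V_A = 40.5 × 1.601/25.80 = 2.513 V.
Branch current I = V_A/R_B = 2.513/4.02 = 0.6251 A.

I ≈ 0.625 A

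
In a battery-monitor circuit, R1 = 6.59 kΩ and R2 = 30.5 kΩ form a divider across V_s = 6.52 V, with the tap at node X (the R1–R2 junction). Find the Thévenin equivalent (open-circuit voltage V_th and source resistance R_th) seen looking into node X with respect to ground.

Open-circuit (no load on X): V_th = V_s · R2/(R1 + R2) = 6.52 × 30.5/(6.590 + 30.5) = 5.362 V.
Zeroing V_s shorts the top of R1 to ground, so R_th = R1 ‖ R2 = 5.419 kΩ.

V_th ≈ 5.36 V, R_th ≈ 5.42 kΩ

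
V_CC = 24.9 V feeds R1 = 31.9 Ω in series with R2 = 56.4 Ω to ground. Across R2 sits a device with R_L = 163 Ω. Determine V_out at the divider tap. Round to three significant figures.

V_out ≈ 14.1 V

R2 ‖ R_L = (56.4 × 163)/(56.4 + 163) = 41.90 Ω.
Voltage divider with the loaded lower leg: V_out = 24.9 × 41.90/(31.9 + 41.90) = 24.9 × 0.5678 = 14.14 V.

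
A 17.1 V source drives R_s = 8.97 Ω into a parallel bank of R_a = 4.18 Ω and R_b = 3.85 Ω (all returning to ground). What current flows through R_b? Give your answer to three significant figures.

Equivalent of the parallel group: R_p = 2.004 Ω.
Node voltage V_A = V_s · R_p/(R_s + R_p) = 17.1 × 0.1826 = 3.123 V.
Branch current I = V_A/R_b = 3.123/3.85 = 0.8111 A.
(Check via current divider: I_total = 1.558 A; share G_k/ΣG = 0.5205 → same result.)

I ≈ 0.811 A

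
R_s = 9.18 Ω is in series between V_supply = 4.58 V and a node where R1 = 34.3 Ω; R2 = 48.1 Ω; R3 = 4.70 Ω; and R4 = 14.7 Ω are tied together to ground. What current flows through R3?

Combine the parallel branches: R_p = (1/34.3 + 1/48.1 + 1/4.70 + 1/14.7)⁻¹ = 3.024 Ω.
V_A by voltage divider: V_A = 4.58 × 3.024/(9.18 + 3.024) = 1.135 V.
Branch current I = V_A/R3 = 1.135/4.70 = 0.2414 A.
(Equivalently: I_total = 0.3753 A, then current-divider fraction G_k/ΣG = 0.6433.)

I ≈ 0.241 A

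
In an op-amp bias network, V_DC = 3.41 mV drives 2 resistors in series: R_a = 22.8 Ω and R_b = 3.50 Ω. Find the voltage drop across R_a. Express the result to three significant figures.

Total series resistance ΣR = 22.8 + 3.50 = 26.30 Ω.
V = V_DC · R/ΣR = 3.41 × 0.8669 = 2.956 mV.

V ≈ 2.96 mV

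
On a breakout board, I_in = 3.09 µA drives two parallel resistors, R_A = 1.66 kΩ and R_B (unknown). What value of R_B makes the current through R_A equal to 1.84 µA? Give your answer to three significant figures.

Two-branch current divider: I_A = I_in · R_B/(R_A + R_B).
1.84/3.09 = R_B/(R_A + R_B) → R_B = R_A · (0.5955)/(1 − 0.5955) = 1.66 × 1.472 = 2.444 kΩ.

R_B ≈ 2.44 kΩ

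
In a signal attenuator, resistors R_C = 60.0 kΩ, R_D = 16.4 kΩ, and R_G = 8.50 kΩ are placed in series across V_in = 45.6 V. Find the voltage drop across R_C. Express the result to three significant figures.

V ≈ 32.2 V

Total series resistance ΣR = 60.0 + 16.4 + 8.50 = 84.90 kΩ.
Voltage divider: V = V_in · (60.00 / 84.90) = 45.6 × 0.7067 = 32.23 V.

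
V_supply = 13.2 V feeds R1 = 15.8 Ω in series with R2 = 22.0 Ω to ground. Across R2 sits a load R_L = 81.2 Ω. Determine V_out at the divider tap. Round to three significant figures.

V_out ≈ 6.90 V

The load sits in parallel with R2, giving an effective lower resistance R2' = R2·R_L/(R2+R_L) = 17.31 Ω.
Voltage divider with the loaded lower leg: V_out = 13.2 × 17.31/(15.8 + 17.31) = 13.2 × 0.5228 = 6.901 V.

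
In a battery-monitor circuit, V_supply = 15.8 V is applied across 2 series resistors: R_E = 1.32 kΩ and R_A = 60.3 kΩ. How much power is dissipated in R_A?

ΣR = 61.62 kΩ → I = 15.8/61.62 = 0.2564 mA.
P = I²R = 0.06575 × 60.3 = 3.964 mW.

P ≈ 3.96 mW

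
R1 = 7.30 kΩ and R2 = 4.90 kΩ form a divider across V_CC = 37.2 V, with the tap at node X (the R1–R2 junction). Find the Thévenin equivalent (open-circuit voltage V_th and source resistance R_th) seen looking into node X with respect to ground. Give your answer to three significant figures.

V_th ≈ 14.9 V, R_th ≈ 2.93 kΩ

Open-circuit (no load on X): V_th = V_CC · R2/(R1 + R2) = 37.2 × 4.90/(7.300 + 4.90) = 14.94 V.
With V_CC suppressed (replaced by a short), R_th = R1 ‖ R2 = (7.300 × 4.90)/(7.300 + 4.90) = 2.932 kΩ.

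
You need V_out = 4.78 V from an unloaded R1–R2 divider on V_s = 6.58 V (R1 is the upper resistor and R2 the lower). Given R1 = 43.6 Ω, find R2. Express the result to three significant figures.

R2 ≈ 116 Ω

Required fraction k = V_out/V_s = 0.7264.
So R2 = R1 · V_out/(V_s − V_out) = 43.6 × 4.78/(6.58 − 4.78) = 43.6 × 2.656 = 115.8 Ω.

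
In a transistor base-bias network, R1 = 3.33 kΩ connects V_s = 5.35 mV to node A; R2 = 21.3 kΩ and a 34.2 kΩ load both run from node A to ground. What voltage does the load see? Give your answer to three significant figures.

V_out ≈ 4.27 mV

R2 ‖ R_L = (21.3 × 34.2)/(21.3 + 34.2) = 13.13 kΩ.
Voltage divider with the loaded lower leg: V_out = 5.35 × 13.13/(3.33 + 13.13) = 5.35 × 0.7976 = 4.267 mV.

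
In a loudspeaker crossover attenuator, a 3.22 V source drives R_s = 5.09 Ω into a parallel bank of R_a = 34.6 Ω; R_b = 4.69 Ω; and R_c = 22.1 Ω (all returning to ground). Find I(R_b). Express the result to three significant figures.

Parallel bank: R_p = 1/(1/34.6 + 1/4.69 + 1/22.1) = 3.480 Ω.
Node voltage V_A = V_in · R_p/(R_s + R_p) = 3.22 × 0.4061 = 1.308 V.
I(R_b) = V_A / R_b = 1.308/4.69 = 0.2788 A.
(Check via current divider: I_total = 0.3757 A; share G_k/ΣG = 0.7420 → same result.)

I ≈ 0.279 A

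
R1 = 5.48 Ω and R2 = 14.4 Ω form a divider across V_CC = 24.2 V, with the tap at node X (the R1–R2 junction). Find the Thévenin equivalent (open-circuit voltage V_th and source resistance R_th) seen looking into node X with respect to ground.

V_th is the unloaded tap voltage: V_CC · R2/(R1+R2) = 24.2 × 0.7243 = 17.53 V.
Zeroing V_CC shorts the top of R1 to ground, so R_th = R1 ‖ R2 = 3.969 Ω.

V_th ≈ 17.5 V, R_th ≈ 3.97 Ω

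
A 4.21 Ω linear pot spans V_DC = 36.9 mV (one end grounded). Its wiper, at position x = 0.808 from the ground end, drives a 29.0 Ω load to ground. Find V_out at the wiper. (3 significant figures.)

The pot divides into 0.8083 Ω above the wiper and 3.402 Ω below.
Lower segment in parallel with the load: 3.402 ‖ 29.0 = 3.045 Ω.
V_out = 36.9 × 3.045/(0.8083 + 3.045) = 29.16 mV.

V_out ≈ 29.2 mV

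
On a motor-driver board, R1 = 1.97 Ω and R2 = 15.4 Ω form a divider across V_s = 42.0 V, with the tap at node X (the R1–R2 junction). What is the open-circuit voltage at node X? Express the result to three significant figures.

Open-circuit (no load on X): V_th = V_s · R2/(R1 + R2) = 42.0 × 15.4/(1.970 + 15.4) = 37.24 V.

V_th ≈ 37.2 V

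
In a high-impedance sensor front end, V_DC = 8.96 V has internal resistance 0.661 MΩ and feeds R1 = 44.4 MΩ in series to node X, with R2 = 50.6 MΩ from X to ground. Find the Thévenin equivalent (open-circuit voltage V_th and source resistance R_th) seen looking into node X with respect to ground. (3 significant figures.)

V_th ≈ 4.74 V, R_th ≈ 23.8 MΩ

R1' = 0.661 + 44.4 = 45.06 MΩ (source resistance + R1).
Open-circuit (no load on X): V_th = V_DC · R2/(R1' + R2) = 8.96 × 50.6/(45.06 + 50.6) = 4.739 V.
Looking into X with the source shorted: R_th = R1'·R2/(R1'+R2) = 45.06 × 50.6/95.66 = 23.84 MΩ.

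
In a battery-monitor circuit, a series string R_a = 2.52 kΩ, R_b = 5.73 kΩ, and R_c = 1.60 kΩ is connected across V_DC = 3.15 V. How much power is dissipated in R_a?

P ≈ 0.258 mW

The common current is I = 3.15/9.850 = 0.3198 mA.
P(R_a) = I²·R_a = (0.3198)² × 2.52 = 0.2577 mW.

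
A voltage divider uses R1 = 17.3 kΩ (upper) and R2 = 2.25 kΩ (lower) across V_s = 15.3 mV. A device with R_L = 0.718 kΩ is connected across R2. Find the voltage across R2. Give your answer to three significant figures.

First combine the lower leg with the load: R2 ‖ R_L = 0.5443 kΩ.
Now apply the divider: V_out = 15.3 × 0.03050 = 0.4667 mV.

V_out ≈ 0.467 mV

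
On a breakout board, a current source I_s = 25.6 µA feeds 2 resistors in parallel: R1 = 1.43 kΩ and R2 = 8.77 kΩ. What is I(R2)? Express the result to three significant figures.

I ≈ 3.59 µA

For two parallel branches, I_k = I_s · (other R)/(sum of R).
I(R2) = 25.6 × 1.43/(1.43 + 8.77) = 25.6 × 0.1402 = 3.589 µA.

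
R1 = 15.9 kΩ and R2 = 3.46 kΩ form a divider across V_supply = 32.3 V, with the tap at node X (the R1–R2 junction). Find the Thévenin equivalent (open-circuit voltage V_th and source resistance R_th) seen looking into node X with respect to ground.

With X open, the divider is unloaded: V_th = 32.3 × 3.46/19.36 = 5.773 V.
Looking into X with the source shorted: R_th = R1·R2/(R1+R2) = 15.90 × 3.46/19.36 = 2.842 kΩ.

V_th ≈ 5.77 V, R_th ≈ 2.84 kΩ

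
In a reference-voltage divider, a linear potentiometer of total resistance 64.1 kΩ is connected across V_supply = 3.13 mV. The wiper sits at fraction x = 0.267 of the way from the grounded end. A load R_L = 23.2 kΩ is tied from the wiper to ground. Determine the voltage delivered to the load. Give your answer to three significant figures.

The pot divides into 46.99 kΩ above the wiper and 17.11 kΩ below.
R_L loads the lower segment: effective lower R = 9.849 kΩ.
Then V_out = V_supply · 9.849/(46.99 + 9.849) = 0.5424 mV.

V_out ≈ 0.542 mV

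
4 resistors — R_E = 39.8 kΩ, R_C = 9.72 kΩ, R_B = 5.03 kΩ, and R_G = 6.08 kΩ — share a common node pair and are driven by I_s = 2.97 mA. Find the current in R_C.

Conductances: ΣG = 1/39.8 + 1/9.72 + 1/5.03 + 1/6.08 = 0.4913 (1/kΩ).
By the current-divider rule, I = I_s · G_k/ΣG = 2.97 × 0.2094 = 0.6219 mA.

I ≈ 0.622 mA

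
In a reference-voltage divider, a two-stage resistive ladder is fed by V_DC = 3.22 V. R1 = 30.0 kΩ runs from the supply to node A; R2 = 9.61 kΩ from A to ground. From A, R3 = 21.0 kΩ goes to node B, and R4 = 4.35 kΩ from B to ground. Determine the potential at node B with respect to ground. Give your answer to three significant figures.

V_B ≈ 0.104 V

The second stage (R3 + R4 = 25.35 kΩ) loads node A in parallel with R2.
R2 ‖ (R3+R4) = 6.968 kΩ.
So V_A = 3.22 × 0.1885 = 0.6070 V.
V_B = V_A × 0.1716 = 0.1042 V.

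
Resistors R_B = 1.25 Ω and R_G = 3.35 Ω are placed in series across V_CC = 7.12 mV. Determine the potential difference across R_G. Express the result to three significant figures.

ΣR = 1.25 + 3.35 = 4.600 Ω.
Voltage divider: V = V_CC · (3.350 / 4.600) = 7.12 × 0.7283 = 5.185 mV.

V ≈ 5.19 mV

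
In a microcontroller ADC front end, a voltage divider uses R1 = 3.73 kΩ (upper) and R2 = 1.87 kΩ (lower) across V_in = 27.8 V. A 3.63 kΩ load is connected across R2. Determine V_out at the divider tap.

V_out ≈ 6.91 V

R2 ‖ R_L = (1.87 × 3.63)/(1.87 + 3.63) = 1.234 kΩ.
Voltage divider with the loaded lower leg: V_out = 27.8 × 1.234/(3.73 + 1.234) = 27.8 × 0.2486 = 6.912 V.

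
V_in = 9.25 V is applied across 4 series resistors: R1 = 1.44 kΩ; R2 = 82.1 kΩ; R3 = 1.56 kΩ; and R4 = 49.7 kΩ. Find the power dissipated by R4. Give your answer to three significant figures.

Series current I = V_in/ΣR = 9.25/134.8 = 0.06862 mA.
V(R4) = I·R = 3.410 V; P = V·I = 3.410 × 0.06862 = 0.2340 mW.

P ≈ 0.234 mW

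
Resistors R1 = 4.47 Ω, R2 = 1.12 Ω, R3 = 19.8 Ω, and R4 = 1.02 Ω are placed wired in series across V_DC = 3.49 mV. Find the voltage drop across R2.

ΣR = 4.47 + 1.12 + 19.8 + 1.02 = 26.41 Ω.
V = V_DC · R/ΣR = 3.49 × 0.04241 = 0.1480 mV.

V ≈ 0.148 mV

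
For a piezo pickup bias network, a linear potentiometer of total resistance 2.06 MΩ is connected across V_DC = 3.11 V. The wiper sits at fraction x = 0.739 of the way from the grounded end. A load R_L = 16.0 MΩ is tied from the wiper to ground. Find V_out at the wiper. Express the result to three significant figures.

Lower segment x·R_p = 1.522 MΩ; upper segment (1−x)·R_p = 0.5377 MΩ.
Lower segment in parallel with the load: 1.522 ‖ 16.0 = 1.390 MΩ.
V_out = 3.11 × 1.390/(0.5377 + 1.390) = 2.243 V.

V_out ≈ 2.24 V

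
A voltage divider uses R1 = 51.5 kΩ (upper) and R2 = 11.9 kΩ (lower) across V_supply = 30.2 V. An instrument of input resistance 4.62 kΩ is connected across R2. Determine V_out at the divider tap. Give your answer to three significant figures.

V_out ≈ 1.83 V

The load sits in parallel with R2, giving an effective lower resistance R2' = R2·R_L/(R2+R_L) = 3.328 kΩ.
Voltage divider with the loaded lower leg: V_out = 30.2 × 3.328/(51.5 + 3.328) = 30.2 × 0.06070 = 1.833 V.
(Unloaded it would be 5.67 V; the load pulls it down.)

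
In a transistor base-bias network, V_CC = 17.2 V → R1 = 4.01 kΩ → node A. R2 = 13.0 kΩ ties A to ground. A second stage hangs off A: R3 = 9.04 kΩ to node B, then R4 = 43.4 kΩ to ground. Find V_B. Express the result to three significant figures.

V_B ≈ 10.3 V

Node A sees R2 in parallel with the series input of stage 2, R3 + R4 = 52.44 kΩ.
Effective lower resistance at A: R2 ‖ 52.44 = 10.42 kΩ.
V_A = 17.2 × 10.42/(4.01 + 10.42) = 12.42 V.
Stage 2 is unloaded, so V_B = V_A · R4/(R3+R4) = 12.42 × 43.4/52.44 = 10.28 V.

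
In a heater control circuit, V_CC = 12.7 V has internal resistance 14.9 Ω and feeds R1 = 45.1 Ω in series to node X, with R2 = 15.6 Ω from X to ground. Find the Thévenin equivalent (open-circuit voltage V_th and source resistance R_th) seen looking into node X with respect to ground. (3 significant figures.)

R1' = 14.9 + 45.1 = 60.00 Ω (source resistance + R1).
Open-circuit (no load on X): V_th = V_CC · R2/(R1' + R2) = 12.7 × 15.6/(60.00 + 15.6) = 2.621 V.
Zeroing V_CC shorts the top of R1' to ground, so R_th = R1' ‖ R2 = 12.38 Ω.

V_th ≈ 2.62 V, R_th ≈ 12.4 Ω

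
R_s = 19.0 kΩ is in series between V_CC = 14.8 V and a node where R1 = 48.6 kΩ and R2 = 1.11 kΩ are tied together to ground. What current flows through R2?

I ≈ 0.720 mA

Combine the parallel branches: R_p = (1/48.6 + 1/1.11)⁻¹ = 1.085 kΩ.
V_A = 14.8 × 1.085/20.09 = 0.7997 V.
Branch current I = V_A/R2 = 0.7997/1.11 = 0.7204 mA.
(Equivalently: I_total = 0.7369 mA, then current-divider fraction G_k/ΣG = 0.9777.)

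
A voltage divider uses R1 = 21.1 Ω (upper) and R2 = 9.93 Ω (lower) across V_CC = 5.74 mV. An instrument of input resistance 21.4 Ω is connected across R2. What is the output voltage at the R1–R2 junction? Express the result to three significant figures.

V_out ≈ 1.40 mV

The load sits in parallel with R2, giving an effective lower resistance R2' = R2·R_L/(R2+R_L) = 6.783 Ω.
Then V_out = V_CC · R2'/(R1 + R2') = 5.74 × 6.783/27.88 = 1.396 mV.
(Unloaded it would be 1.84 mV; the load pulls it down.)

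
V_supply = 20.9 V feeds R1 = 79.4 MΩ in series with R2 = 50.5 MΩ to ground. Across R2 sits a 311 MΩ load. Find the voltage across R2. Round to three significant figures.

V_out ≈ 7.39 V

First combine the lower leg with the load: R2 ‖ R_L = 43.45 MΩ.
Voltage divider with the loaded lower leg: V_out = 20.9 × 43.45/(79.4 + 43.45) = 20.9 × 0.3537 = 7.391 V.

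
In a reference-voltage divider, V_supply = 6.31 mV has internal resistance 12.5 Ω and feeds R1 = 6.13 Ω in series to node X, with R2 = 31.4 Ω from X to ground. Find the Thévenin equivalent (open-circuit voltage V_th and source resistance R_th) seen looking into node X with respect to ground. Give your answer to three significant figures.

V_th ≈ 3.96 mV, R_th ≈ 11.7 Ω

R1' = 12.5 + 6.13 = 18.63 Ω (source resistance + R1).
Open-circuit (no load on X): V_th = V_supply · R2/(R1' + R2) = 6.31 × 31.4/(18.63 + 31.4) = 3.960 mV.
Looking into X with the source shorted: R_th = R1'·R2/(R1'+R2) = 18.63 × 31.4/50.03 = 11.69 Ω.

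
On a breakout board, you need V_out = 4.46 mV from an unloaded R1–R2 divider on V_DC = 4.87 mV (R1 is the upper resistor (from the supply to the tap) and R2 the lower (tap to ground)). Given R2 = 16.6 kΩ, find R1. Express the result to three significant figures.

Required fraction k = V_out/V_DC = 0.9158.
So R1 = R2 · (V_DC/V_out − 1) = 16.6 × (4.87/4.46 − 1) = 16.6 × 0.09193 = 1.526 kΩ.

R1 ≈ 1.53 kΩ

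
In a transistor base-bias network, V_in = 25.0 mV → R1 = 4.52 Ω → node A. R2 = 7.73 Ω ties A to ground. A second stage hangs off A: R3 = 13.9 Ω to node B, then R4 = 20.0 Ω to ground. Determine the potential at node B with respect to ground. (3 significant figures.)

V_B ≈ 8.58 mV

Node A sees R2 in parallel with the series input of stage 2, R3 + R4 = 33.90 Ω.
R2 ‖ (R3+R4) = 6.295 Ω.
First divider: V_A = V_in · 6.295/(4.52 + 6.295) = 14.55 mV.
Then the unloaded second divider: V_B = V_A × R4/(R3+R4) = 14.55 × 0.5900 = 8.585 mV.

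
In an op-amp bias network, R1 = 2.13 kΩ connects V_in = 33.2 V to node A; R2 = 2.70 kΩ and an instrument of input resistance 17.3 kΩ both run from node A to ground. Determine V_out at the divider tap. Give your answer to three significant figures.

The load sits in parallel with R2, giving an effective lower resistance R2' = R2·R_L/(R2+R_L) = 2.336 kΩ.
Then V_out = V_in · R2'/(R1 + R2') = 33.2 × 2.336/4.466 = 17.36 V.

V_out ≈ 17.4 V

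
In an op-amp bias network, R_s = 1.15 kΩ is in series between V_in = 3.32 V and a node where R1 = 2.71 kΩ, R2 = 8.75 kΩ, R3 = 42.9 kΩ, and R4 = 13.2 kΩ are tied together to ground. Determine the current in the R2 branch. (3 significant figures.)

I ≈ 0.227 mA

Combine the parallel branches: R_p = (1/2.71 + 1/8.75 + 1/42.9 + 1/13.2)⁻¹ = 1.717 kΩ.
Node voltage V_A = V_in · R_p/(R_s + R_p) = 3.32 × 0.5989 = 1.988 V.
Branch current I = V_A/R2 = 1.988/8.75 = 0.2272 mA.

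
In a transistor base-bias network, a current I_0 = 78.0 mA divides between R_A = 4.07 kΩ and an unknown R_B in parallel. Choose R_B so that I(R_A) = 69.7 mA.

In a two-way split, I_A/I_0 = R_B/(R_A + R_B).
With f = 0.8936, R_B = R_A · f/(1−f) = 4.07 × 8.398 = 34.18 kΩ.

R_B ≈ 34.2 kΩ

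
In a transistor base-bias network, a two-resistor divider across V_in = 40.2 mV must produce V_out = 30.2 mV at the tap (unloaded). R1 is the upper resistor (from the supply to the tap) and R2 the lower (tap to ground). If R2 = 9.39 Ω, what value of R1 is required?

The divider ratio is R2/(R1+R2) = 30.2/40.2 = 0.7512.
R1 = R2·(1/k − 1) = 9.39 × 0.3311 = 3.109 Ω.

R1 ≈ 3.11 Ω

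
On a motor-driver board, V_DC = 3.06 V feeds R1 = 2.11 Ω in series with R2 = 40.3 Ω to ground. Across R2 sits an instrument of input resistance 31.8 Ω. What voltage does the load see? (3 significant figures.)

V_out ≈ 2.74 V

First combine the lower leg with the load: R2 ‖ R_L = 17.77 Ω.
Voltage divider with the loaded lower leg: V_out = 3.06 × 17.77/(2.11 + 17.77) = 3.06 × 0.8939 = 2.735 V.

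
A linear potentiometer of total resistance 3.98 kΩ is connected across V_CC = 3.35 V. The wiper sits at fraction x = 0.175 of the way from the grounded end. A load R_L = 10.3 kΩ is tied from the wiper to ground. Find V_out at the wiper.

The pot divides into 3.283 kΩ above the wiper and 0.6965 kΩ below.
Lower segment in parallel with the load: 0.6965 ‖ 10.3 = 0.6524 kΩ.
Loaded-divider output: V_out = 3.35 × 0.1658 = 0.5553 V.

V_out ≈ 0.555 V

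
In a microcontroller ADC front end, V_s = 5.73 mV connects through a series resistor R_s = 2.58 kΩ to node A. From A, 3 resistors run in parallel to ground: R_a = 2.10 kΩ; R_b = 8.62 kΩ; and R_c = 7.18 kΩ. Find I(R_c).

Equivalent of the parallel group: R_p = 1.367 kΩ.
Node voltage V_A = V_s · R_p/(R_s + R_p) = 5.73 × 0.3464 = 1.985 mV.
Branch current I = V_A/R_c = 1.985/7.18 = 0.2764 µA.
(Equivalently: I_total = 1.452 µA, then current-divider fraction G_k/ΣG = 0.1904.)

I ≈ 0.276 µA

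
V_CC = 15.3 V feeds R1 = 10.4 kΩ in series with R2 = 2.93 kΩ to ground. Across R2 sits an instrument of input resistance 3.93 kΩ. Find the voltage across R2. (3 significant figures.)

First combine the lower leg with the load: R2 ‖ R_L = 1.679 kΩ.
Voltage divider with the loaded lower leg: V_out = 15.3 × 1.679/(10.4 + 1.679) = 15.3 × 0.1390 = 2.126 V.

V_out ≈ 2.13 V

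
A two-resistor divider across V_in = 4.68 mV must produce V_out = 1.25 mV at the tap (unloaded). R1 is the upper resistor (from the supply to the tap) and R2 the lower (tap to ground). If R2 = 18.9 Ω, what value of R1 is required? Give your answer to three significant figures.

R1 ≈ 51.9 Ω

Required fraction k = V_out/V_in = 0.2671.
R1 = R2·(1/k − 1) = 18.9 × 2.744 = 51.86 Ω.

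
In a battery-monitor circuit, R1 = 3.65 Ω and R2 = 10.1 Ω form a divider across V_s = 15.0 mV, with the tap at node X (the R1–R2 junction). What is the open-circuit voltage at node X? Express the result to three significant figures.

Open-circuit (no load on X): V_th = V_s · R2/(R1 + R2) = 15.0 × 10.1/(3.650 + 10.1) = 11.02 mV.

V_th ≈ 11.0 mV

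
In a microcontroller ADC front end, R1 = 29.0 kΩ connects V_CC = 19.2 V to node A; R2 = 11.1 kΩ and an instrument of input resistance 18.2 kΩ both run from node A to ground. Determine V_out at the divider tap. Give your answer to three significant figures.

V_out ≈ 3.69 V

The load sits in parallel with R2, giving an effective lower resistance R2' = R2·R_L/(R2+R_L) = 6.895 kΩ.
Then V_out = V_CC · R2'/(R1 + R2') = 19.2 × 6.895/35.89 = 3.688 V.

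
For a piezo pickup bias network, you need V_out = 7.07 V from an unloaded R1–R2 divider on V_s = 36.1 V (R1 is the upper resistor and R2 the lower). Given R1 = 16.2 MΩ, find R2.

R2 ≈ 3.95 MΩ

The divider ratio is R2/(R1+R2) = 7.07/36.1 = 0.1958.
So R2 = R1 · V_out/(V_s − V_out) = 16.2 × 7.07/(36.1 − 7.07) = 16.2 × 0.2435 = 3.945 MΩ.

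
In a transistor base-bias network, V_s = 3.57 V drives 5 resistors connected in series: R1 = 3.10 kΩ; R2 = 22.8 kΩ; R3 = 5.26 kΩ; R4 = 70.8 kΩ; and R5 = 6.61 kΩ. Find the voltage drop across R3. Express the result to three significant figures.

ΣR = 3.10 + 22.8 + 5.26 + 70.8 + 6.61 = 108.6 kΩ.
By the voltage-divider rule, V = 3.57 × 5.260/108.6 = 0.1730 V.

V ≈ 0.173 V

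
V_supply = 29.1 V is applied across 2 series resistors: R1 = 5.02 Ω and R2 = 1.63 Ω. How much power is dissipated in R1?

P ≈ 96.1 W

ΣR = 6.650 Ω → I = 29.1/6.650 = 4.376 A.
P(R1) = I²·R1 = (4.376)² × 5.02 = 96.13 W.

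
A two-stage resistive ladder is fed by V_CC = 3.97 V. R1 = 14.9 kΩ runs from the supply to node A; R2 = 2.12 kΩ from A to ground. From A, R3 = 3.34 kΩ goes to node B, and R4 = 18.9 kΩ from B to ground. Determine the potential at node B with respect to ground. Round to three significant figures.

The second stage (R3 + R4 = 22.24 kΩ) loads node A in parallel with R2.
R2 ‖ (R3+R4) = 1.936 kΩ.
First divider: V_A = V_CC · 1.936/(14.9 + 1.936) = 0.4564 V.
V_B = V_A × 0.8498 = 0.3879 V.

V_B ≈ 0.388 V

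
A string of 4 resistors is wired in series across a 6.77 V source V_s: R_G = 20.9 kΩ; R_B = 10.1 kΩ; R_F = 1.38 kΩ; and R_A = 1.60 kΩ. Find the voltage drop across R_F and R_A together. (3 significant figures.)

Series total: ΣR = 20.9 + 10.1 + 1.38 + 1.60 = 33.98 kΩ.
R_{R_F..R_A} = 1.38 + 1.60 = 2.980 kΩ.
V = V_s · R/ΣR = 6.77 × 0.08770 = 0.5937 V.

V ≈ 0.594 V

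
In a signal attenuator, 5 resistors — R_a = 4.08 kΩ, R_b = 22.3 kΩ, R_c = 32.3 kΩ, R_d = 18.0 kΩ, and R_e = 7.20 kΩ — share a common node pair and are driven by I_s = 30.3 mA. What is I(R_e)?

I ≈ 8.17 mA

Total conductance ΣG = 1/4.08 + 1/22.3 + 1/32.3 + 1/18.0 + 1/7.20 = 0.5153 (units of 1/kΩ).
Current divider: I(R_e) = I_s · G_k/ΣG = 30.3 × (0.1389/0.5153) = 30.3 × 0.2695 = 8.166 mA.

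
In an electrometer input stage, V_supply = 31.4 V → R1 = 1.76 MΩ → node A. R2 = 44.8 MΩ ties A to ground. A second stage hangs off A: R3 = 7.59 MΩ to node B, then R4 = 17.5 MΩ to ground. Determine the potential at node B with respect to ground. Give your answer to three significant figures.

V_B ≈ 19.7 V

Looking into the second stage from A: R3 + R4 = 25.09 MΩ appears in parallel with R2.
Effective lower resistance at A: R2 ‖ 25.09 = 16.08 MΩ.
V_A = 31.4 × 16.08/(1.76 + 16.08) = 28.30 V.
Then the unloaded second divider: V_B = V_A × R4/(R3+R4) = 28.30 × 0.6975 = 19.74 V.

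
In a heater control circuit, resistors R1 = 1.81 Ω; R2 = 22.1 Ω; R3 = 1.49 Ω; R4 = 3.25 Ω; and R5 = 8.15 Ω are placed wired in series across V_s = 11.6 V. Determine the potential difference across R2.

V ≈ 6.97 V

Series total: ΣR = 1.81 + 22.1 + 1.49 + 3.25 + 8.15 = 36.80 Ω.
By the voltage-divider rule, V = 11.6 × 22.10/36.80 = 6.966 V.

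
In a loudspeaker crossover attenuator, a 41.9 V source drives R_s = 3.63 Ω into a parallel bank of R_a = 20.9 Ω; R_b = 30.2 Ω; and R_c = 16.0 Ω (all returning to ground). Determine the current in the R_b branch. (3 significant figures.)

Equivalent of the parallel group: R_p = 6.971 Ω.
V_A by voltage divider: V_A = 41.9 × 6.971/(3.63 + 6.971) = 27.55 V.
I(R_b) = V_A / R_b = 27.55/30.2 = 0.9123 A.
(Equivalently: I_total = 3.953 A, then current-divider fraction G_k/ΣG = 0.2308.)

I ≈ 0.912 A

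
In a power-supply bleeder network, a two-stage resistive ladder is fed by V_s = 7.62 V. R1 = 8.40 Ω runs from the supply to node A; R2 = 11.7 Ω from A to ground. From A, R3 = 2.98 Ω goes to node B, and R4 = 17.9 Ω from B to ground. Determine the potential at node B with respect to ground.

V_B ≈ 3.08 V

Node A sees R2 in parallel with the series input of stage 2, R3 + R4 = 20.88 Ω.
R2 ‖ (R3+R4) = 7.498 Ω.
So V_A = 7.62 × 0.4716 = 3.594 V.
Then the unloaded second divider: V_B = V_A × R4/(R3+R4) = 3.594 × 0.8573 = 3.081 V.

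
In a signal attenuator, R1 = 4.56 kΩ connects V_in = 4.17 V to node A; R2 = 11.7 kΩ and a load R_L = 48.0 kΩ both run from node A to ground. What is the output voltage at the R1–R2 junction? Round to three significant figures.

V_out ≈ 2.81 V

R2 ‖ R_L = (11.7 × 48.0)/(11.7 + 48.0) = 9.407 kΩ.
Voltage divider with the loaded lower leg: V_out = 4.17 × 9.407/(4.56 + 9.407) = 4.17 × 0.6735 = 2.809 V.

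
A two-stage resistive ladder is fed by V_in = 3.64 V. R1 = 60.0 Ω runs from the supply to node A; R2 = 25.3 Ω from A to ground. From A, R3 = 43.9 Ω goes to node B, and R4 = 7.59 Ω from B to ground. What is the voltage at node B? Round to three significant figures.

V_B ≈ 0.118 V

Node A sees R2 in parallel with the series input of stage 2, R3 + R4 = 51.49 Ω.
R2 ‖ (R3+R4) = 16.96 Ω.
So V_A = 3.64 × 0.2204 = 0.8023 V.
Then the unloaded second divider: V_B = V_A × R4/(R3+R4) = 0.8023 × 0.1474 = 0.1183 V.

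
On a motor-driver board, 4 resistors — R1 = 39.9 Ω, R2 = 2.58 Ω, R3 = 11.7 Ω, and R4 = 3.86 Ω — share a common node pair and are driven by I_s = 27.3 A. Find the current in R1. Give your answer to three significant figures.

I ≈ 0.904 A

ΣG = 1/39.9 + 1/2.58 + 1/11.7 + 1/3.86 = 0.7572.
Current divider: I(R1) = I_s · G_k/ΣG = 27.3 × (0.02506/0.7572) = 27.3 × 0.03310 = 0.9036 A.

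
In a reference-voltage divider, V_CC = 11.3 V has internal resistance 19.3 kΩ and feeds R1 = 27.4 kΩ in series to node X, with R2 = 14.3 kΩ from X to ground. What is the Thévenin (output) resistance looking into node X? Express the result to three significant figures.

R1' = 19.3 + 27.4 = 46.70 kΩ (source resistance + R1).
Looking into X with the source shorted: R_th = R1'·R2/(R1'+R2) = 46.70 × 14.3/61.00 = 10.95 kΩ.

R_th ≈ 10.9 kΩ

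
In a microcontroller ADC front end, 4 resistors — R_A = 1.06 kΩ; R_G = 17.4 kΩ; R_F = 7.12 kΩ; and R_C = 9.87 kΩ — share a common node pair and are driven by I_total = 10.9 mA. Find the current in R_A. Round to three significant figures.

I ≈ 8.28 mA

ΣG = 1/1.06 + 1/17.4 + 1/7.12 + 1/9.87 = 1.243.
By the current-divider rule, I = I_total · G_k/ΣG = 10.9 × 0.7592 = 8.275 mA.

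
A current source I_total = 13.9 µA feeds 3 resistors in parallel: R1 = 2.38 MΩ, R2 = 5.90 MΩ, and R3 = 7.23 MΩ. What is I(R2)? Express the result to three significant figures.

ΣG = 1/2.38 + 1/5.90 + 1/7.23 = 0.7280.
By the current-divider rule, I = I_total · G_k/ΣG = 13.9 × 0.2328 = 3.236 µA.

I ≈ 3.24 µA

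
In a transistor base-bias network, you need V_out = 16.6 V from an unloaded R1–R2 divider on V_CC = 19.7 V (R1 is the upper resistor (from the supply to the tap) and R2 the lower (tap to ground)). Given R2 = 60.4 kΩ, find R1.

V_out/V_CC = R2/(R1+R2) = 0.8426.
Rearranging, R1 = R2·(1−k)/k = 60.4 × 0.1867 = 11.28 kΩ.

R1 ≈ 11.3 kΩ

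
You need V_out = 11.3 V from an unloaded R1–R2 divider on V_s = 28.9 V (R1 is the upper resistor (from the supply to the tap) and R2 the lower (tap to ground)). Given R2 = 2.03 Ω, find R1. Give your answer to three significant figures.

Required fraction k = V_out/V_s = 0.3910.
Rearranging, R1 = R2·(1−k)/k = 2.03 × 1.558 = 3.162 Ω.

R1 ≈ 3.16 Ω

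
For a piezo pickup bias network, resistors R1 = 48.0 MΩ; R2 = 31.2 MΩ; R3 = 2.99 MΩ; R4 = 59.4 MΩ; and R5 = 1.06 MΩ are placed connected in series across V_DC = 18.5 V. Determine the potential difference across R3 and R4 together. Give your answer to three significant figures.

Total series resistance ΣR = 48.0 + 31.2 + 2.99 + 59.4 + 1.06 = 142.7 MΩ.
R_{R3..R4} = 2.99 + 59.4 = 62.39 MΩ.
V = V_DC · R/ΣR = 18.5 × 0.4374 = 8.091 V.

V ≈ 8.09 V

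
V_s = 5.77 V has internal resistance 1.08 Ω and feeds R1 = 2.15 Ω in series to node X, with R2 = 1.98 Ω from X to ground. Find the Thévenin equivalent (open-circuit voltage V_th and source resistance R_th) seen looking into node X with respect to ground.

V_th ≈ 2.19 V, R_th ≈ 1.23 Ω

R1' = 1.08 + 2.15 = 3.230 Ω (source resistance + R1).
Open-circuit (no load on X): V_th = V_s · R2/(R1' + R2) = 5.77 × 1.98/(3.230 + 1.98) = 2.193 V.
Zeroing V_s shorts the top of R1' to ground, so R_th = R1' ‖ R2 = 1.228 Ω.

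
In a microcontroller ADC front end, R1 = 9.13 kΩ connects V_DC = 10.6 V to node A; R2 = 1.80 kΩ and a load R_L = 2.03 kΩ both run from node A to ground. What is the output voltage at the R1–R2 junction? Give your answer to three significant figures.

V_out ≈ 1.00 V

The load sits in parallel with R2, giving an effective lower resistance R2' = R2·R_L/(R2+R_L) = 0.9540 kΩ.
Now apply the divider: V_out = 10.6 × 0.09461 = 1.003 V.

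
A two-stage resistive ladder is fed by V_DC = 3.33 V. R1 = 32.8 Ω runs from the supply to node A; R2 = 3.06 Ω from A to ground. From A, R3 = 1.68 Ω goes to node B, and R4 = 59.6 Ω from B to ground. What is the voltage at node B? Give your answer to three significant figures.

V_B ≈ 0.264 V

The second stage (R3 + R4 = 61.28 Ω) loads node A in parallel with R2.
R2 ‖ (R3+R4) = 2.914 Ω.
First divider: V_A = V_DC · 2.914/(32.8 + 2.914) = 0.2717 V.
Stage 2 is unloaded, so V_B = V_A · R4/(R3+R4) = 0.2717 × 59.6/61.28 = 0.2643 V.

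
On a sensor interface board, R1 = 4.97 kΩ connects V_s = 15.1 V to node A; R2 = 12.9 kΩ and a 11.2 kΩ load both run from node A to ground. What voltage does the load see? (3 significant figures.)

First combine the lower leg with the load: R2 ‖ R_L = 5.995 kΩ.
Voltage divider with the loaded lower leg: V_out = 15.1 × 5.995/(4.97 + 5.995) = 15.1 × 0.5467 = 8.256 V.
(Unloaded it would be 10.9 V; the load pulls it down.)

V_out ≈ 8.26 V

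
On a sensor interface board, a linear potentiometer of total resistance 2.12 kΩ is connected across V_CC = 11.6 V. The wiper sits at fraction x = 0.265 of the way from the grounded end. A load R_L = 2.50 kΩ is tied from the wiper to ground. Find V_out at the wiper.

The pot divides into 1.558 kΩ above the wiper and 0.5618 kΩ below.
(x·R_p) ‖ R_L = 0.4587 kΩ.
Loaded-divider output: V_out = 11.6 × 0.2274 = 2.638 V.

V_out ≈ 2.64 V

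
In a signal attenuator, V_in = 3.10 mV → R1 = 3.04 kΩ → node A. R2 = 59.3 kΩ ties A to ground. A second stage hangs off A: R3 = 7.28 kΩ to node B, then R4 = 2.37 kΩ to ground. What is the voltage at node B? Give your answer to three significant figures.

The second stage (R3 + R4 = 9.650 kΩ) loads node A in parallel with R2.
Effective lower resistance at A: R2 ‖ 9.650 = 8.299 kΩ.
So V_A = 3.10 × 0.7319 = 2.269 mV.
Then the unloaded second divider: V_B = V_A × R4/(R3+R4) = 2.269 × 0.2456 = 0.5572 mV.

V_B ≈ 0.557 mV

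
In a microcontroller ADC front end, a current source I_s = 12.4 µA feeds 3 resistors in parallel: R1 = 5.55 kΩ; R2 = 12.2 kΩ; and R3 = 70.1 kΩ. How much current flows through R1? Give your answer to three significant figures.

ΣG = 1/5.55 + 1/12.2 + 1/70.1 = 0.2764.
R1 takes the fraction G_k/ΣG = 0.1802/0.2764 = 0.6519, so I = 12.4 × 0.6519 = 8.083 µA.

I ≈ 8.08 µA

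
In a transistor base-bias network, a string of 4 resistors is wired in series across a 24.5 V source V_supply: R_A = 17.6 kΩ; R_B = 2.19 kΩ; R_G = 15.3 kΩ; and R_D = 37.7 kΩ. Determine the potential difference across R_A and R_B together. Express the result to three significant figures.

ΣR = 17.6 + 2.19 + 15.3 + 37.7 = 72.79 kΩ.
R_{R_A..R_B} = 17.6 + 2.19 = 19.79 kΩ.
V = V_supply · R/ΣR = 24.5 × 0.2719 = 6.661 V.

V ≈ 6.66 V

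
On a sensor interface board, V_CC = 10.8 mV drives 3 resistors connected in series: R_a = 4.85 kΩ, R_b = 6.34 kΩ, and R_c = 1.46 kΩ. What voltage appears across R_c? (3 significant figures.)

V ≈ 1.25 mV

ΣR = 4.85 + 6.34 + 1.46 = 12.65 kΩ.
V = V_CC · R/ΣR = 10.8 × 0.1154 = 1.246 mV.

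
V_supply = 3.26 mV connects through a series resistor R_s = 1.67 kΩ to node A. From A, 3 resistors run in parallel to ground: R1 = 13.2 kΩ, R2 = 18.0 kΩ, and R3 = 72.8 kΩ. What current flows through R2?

I ≈ 0.146 µA

Parallel bank: R_p = 1/(1/13.2 + 1/18.0 + 1/72.8) = 6.894 kΩ.
V_A by voltage divider: V_A = 3.26 × 6.894/(1.67 + 6.894) = 2.624 mV.
I(R2) = V_A / R2 = 2.624/18.0 = 0.1458 µA.
(Check via current divider: I_total = 0.3807 µA; share G_k/ΣG = 0.3830 → same result.)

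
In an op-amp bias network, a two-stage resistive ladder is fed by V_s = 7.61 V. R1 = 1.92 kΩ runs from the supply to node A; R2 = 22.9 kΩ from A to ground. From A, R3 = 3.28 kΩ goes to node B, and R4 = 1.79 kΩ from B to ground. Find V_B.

Looking into the second stage from A: R3 + R4 = 5.070 kΩ appears in parallel with R2.
R2 ‖ (R3+R4) = 4.151 kΩ.
V_A = 7.61 × 4.151/(1.92 + 4.151) = 5.203 V.
Stage 2 is unloaded, so V_B = V_A · R4/(R3+R4) = 5.203 × 1.79/5.070 = 1.837 V.

V_B ≈ 1.84 V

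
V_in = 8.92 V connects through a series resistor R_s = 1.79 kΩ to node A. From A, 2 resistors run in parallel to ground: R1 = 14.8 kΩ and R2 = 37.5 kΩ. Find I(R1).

I ≈ 0.516 mA

Equivalent of the parallel group: R_p = 10.61 kΩ.
V_A = 8.92 × 10.61/12.40 = 7.633 V.
Branch current I = V_A/R1 = 7.633/14.8 = 0.5157 mA.
(Check via current divider: I_total = 0.7192 mA; share G_k/ΣG = 0.7170 → same result.)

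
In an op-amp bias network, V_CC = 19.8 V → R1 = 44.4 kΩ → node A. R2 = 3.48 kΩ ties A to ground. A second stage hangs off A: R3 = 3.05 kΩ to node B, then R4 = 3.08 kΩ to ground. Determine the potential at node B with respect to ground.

V_B ≈ 0.474 V

Node A sees R2 in parallel with the series input of stage 2, R3 + R4 = 6.130 kΩ.
Effective lower resistance at A: R2 ‖ 6.130 = 2.220 kΩ.
V_A = 19.8 × 2.220/(44.4 + 2.220) = 0.9428 V.
Stage 2 is unloaded, so V_B = V_A · R4/(R3+R4) = 0.9428 × 3.08/6.130 = 0.4737 V.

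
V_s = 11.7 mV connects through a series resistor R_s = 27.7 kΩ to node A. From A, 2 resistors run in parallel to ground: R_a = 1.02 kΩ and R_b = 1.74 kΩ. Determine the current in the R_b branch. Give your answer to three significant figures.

I ≈ 0.153 µA

Equivalent of the parallel group: R_p = 0.6430 kΩ.
V_A by voltage divider: V_A = 11.7 × 0.6430/(27.7 + 0.6430) = 0.2654 mV.
Branch current I = V_A/R_b = 0.2654/1.74 = 0.1526 µA.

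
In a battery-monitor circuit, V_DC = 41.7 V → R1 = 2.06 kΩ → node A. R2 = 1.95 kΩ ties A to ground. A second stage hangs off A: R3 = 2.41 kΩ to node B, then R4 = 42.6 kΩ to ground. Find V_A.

Looking into the second stage from A: R3 + R4 = 45.01 kΩ appears in parallel with R2.
Effective lower resistance at A: R2 ‖ 45.01 = 1.869 kΩ.
So V_A = 41.7 × 0.4757 = 19.84 V.

V_A ≈ 19.8 V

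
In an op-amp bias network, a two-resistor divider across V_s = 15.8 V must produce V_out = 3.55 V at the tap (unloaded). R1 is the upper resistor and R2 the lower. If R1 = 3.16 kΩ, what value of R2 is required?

R2 ≈ 0.916 kΩ

V_out/V_s = R2/(R1+R2) = 0.2247.
Rearranging, R2 = R1·k/(1−k) = 3.16 × 0.2898 = 0.9158 kΩ.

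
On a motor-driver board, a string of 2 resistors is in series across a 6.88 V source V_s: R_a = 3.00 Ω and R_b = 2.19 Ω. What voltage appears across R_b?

ΣR = 3.00 + 2.19 = 5.190 Ω.
V = V_s · R/ΣR = 6.88 × 0.4220 = 2.903 V.

V ≈ 2.90 V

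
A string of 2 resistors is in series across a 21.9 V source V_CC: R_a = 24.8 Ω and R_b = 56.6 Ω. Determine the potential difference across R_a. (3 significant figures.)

V ≈ 6.67 V

ΣR = 24.8 + 56.6 = 81.40 Ω.
By the voltage-divider rule, V = 21.9 × 24.80/81.40 = 6.672 V.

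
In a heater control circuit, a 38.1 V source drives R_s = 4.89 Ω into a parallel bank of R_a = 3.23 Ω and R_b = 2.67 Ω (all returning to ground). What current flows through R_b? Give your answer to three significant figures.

I ≈ 3.28 A

Equivalent of the parallel group: R_p = 1.462 Ω.
Node voltage V_A = V_CC · R_p/(R_s + R_p) = 38.1 × 0.2301 = 8.768 V.
Branch current I = V_A/R_b = 8.768/2.67 = 3.284 A.
(Check via current divider: I_total = 5.998 A; share G_k/ΣG = 0.5475 → same result.)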